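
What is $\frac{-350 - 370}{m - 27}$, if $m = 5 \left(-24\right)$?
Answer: $\frac{240}{49} \approx 4.898$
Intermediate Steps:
$m = -120$
$\frac{-350 - 370}{m - 27} = \frac{-350 - 370}{-120 - 27} = - \frac{720}{-147} = \left(-720\right) \left(- \frac{1}{147}\right) = \frac{240}{49}$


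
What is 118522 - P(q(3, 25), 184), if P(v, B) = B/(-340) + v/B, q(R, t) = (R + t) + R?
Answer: 1853689909/15640 ≈ 1.1852e+5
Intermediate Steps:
q(R, t) = t + 2*R
P(v, B) = -B/340 + v/B (P(v, B) = B*(-1/340) + v/B = -B/340 + v/B)
118522 - P(q(3, 25), 184) = 118522 - (-1/340*184 + (25 + 2*3)/184) = 118522 - (-46/85 + (25 + 6)*(1/184)) = 118522 - (-46/85 + 31*(1/184)) = 118522 - (-46/85 + 31/184) = 118522 - 1*(-5829/15640) = 118522 + 5829/15640 = 1853689909/15640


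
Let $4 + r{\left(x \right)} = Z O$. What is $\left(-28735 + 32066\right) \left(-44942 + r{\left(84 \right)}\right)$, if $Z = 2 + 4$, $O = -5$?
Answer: $-149815056$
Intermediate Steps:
$Z = 6$
$r{\left(x \right)} = -34$ ($r{\left(x \right)} = -4 + 6 \left(-5\right) = -4 - 30 = -34$)
$\left(-28735 + 32066\right) \left(-44942 + r{\left(84 \right)}\right) = \left(-28735 + 32066\right) \left(-44942 - 34\right) = 3331 \left(-44976\right) = -149815056$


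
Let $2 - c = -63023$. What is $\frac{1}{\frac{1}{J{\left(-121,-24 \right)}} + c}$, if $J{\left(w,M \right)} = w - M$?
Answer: $\frac{97}{6113424} \approx 1.5867 \cdot 10^{-5}$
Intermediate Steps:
$c = 63025$ ($c = 2 - -63023 = 2 + 63023 = 63025$)
$\frac{1}{\frac{1}{J{\left(-121,-24 \right)}} + c} = \frac{1}{\frac{1}{-121 - -24} + 63025} = \frac{1}{\frac{1}{-121 + 24} + 63025} = \frac{1}{\frac{1}{-97} + 63025} = \frac{1}{- \frac{1}{97} + 63025} = \frac{1}{\frac{6113424}{97}} = \frac{97}{6113424}$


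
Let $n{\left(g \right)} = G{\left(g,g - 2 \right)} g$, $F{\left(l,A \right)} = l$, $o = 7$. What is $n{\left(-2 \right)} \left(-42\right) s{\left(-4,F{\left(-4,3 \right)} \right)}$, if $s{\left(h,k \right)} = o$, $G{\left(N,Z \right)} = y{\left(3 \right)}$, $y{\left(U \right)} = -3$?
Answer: $-1764$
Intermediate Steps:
$G{\left(N,Z \right)} = -3$
$s{\left(h,k \right)} = 7$
$n{\left(g \right)} = - 3 g$
$n{\left(-2 \right)} \left(-42\right) s{\left(-4,F{\left(-4,3 \right)} \right)} = \left(-3\right) \left(-2\right) \left(-42\right) 7 = 6 \left(-42\right) 7 = \left(-252\right) 7 = -1764$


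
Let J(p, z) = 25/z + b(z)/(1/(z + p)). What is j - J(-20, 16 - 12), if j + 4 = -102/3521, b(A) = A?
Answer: 756607/14084 ≈ 53.721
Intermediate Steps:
J(p, z) = 25/z + z*(p + z) (J(p, z) = 25/z + z/(1/(z + p)) = 25/z + z/(1/(p + z)) = 25/z + z*(p + z))
j = -14186/3521 (j = -4 - 102/3521 = -14186/3521 ≈ -4.0290)
j - J(-20, 16 - 12) = -14186/3521 - (25 + (16 - 12)²*(-20 + (16 - 12)))/(16 - 12) = -14186/3521 - (25 + 4²*(-20 + 4))/4 = -14186/3521 - (25 + 16*(-16))/4 = -14186/3521 - (25 - 256)/4 = -14186/3521 - (-231)/4 = -14186/3521 - 1*(-231/4) = -14186/3521 + 231/4 = 756607/14084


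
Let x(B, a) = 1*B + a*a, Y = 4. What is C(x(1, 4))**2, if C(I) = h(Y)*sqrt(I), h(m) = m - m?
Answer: 0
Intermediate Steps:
h(m) = 0
x(B, a) = B + a**2
C(I) = 0 (C(I) = 0*sqrt(I) = 0)
C(x(1, 4))**2 = 0**2 = 0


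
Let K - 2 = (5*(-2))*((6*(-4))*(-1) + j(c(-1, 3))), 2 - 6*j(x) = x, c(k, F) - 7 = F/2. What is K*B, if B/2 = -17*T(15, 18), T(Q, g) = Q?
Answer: 115855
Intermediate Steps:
c(k, F) = 7 + F/2
j(x) = ⅓ - x/6
K = -1363/6 (K = 2 + (5*(-2))*((6*(-4))*(-1) + (⅓ - (7 + (½)*3)/6)) = 2 - 10*(-24*(-1) + (⅓ - (7 + 3/2)/6)) = 2 - 10*(24 + (⅓ - ⅙*17/2)) = 2 - 10*(24 + (⅓ - 17/12)) = 2 - 10*(24 - 13/12) = 2 - 10*275/12 = 2 - 1375/6 = -1363/6 ≈ -227.17)
B = -510 (B = 2*(-17*15) = 2*(-255) = -510)
K*B = -1363/6*(-510) = 115855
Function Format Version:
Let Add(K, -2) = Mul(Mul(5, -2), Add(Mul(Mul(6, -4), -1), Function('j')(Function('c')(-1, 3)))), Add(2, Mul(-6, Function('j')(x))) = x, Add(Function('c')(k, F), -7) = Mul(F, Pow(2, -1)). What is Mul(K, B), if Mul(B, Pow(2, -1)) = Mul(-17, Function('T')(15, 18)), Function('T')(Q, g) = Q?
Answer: 115855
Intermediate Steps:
Function('c')(k, F) = Add(7, Mul(Rational(1, 2), F)) (Function('c')(k, F) = Add(7, Mul(F, Pow(2, -1))) = Add(7, Mul(F, Rational(1, 2))) = Add(7, Mul(Rational(1, 2), F)))
Function('j')(x) = Add(Rational(1, 3), Mul(Rational(-1, 6), x))
K = Rational(-1363, 6) (K = Add(2, Mul(Mul(5, -2), Add(Mul(Mul(6, -4), -1), Add(Rational(1, 3), Mul(Rational(-1, 6), Add(7, Mul(Rational(1, 2), 3))))))) = Add(2, Mul(-10, Add(Mul(-24, -1), Add(Rational(1, 3), Mul(Rational(-1, 6), Add(7, Rational(3, 2))))))) = Add(2, Mul(-10, Add(24, Add(Rational(1, 3), Mul(Rational(-1, 6), Rational(17, 2)))))) = Add(2, Mul(-10, Add(24, Add(Rational(1, 3), Rational(-17, 12))))) = Add(2, Mul(-10, Add(24, Rational(-13, 12)))) = Add(2, Mul(-10, Rational(275, 12))) = Add(2, Rational(-1375, 6)) = Rational(-1363, 6) ≈ -227.17)
B = -510 (B = Mul(2, Mul(-17, 15)) = Mul(2, -255) = -510)
Mul(K, B) = Mul(Rational(-1363, 6), -510) = 115855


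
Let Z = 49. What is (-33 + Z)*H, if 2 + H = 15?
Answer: 208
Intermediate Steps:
H = 13 (H = -2 + 15 = 13)
(-33 + Z)*H = (-33 + 49)*13 = 16*13 = 208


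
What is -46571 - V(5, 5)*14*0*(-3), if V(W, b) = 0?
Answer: -46571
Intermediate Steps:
-46571 - V(5, 5)*14*0*(-3) = -46571 - 0*14*0*(-3) = -46571 - 0*0 = -46571 - 1*0 = -46571 + 0 = -46571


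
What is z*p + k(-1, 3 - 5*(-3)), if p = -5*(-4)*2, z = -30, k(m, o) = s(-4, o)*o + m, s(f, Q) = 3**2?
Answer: -1039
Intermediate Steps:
s(f, Q) = 9
k(m, o) = m + 9*o (k(m, o) = 9*o + m = m + 9*o)
p = 40 (p = 20*2 = 40)
z*p + k(-1, 3 - 5*(-3)) = -30*40 + (-1 + 9*(3 - 5*(-3))) = -1200 + (-1 + 9*(3 + 15)) = -1200 + (-1 + 9*18) = -1200 + (-1 + 162) = -1200 + 161 = -1039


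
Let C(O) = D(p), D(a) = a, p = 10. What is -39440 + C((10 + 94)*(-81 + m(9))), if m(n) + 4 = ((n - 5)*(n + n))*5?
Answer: -39430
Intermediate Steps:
m(n) = -4 + 10*n*(-5 + n) (m(n) = -4 + ((n - 5)*(n + n))*5 = -4 + ((-5 + n)*(2*n))*5 = -4 + (2*n*(-5 + n))*5 = -4 + 10*n*(-5 + n))
C(O) = 10
-39440 + C((10 + 94)*(-81 + m(9))) = -39440 + 10 = -39430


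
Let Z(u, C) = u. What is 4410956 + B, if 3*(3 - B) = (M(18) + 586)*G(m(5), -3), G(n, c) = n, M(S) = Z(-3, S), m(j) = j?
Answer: 13229962/3 ≈ 4.4100e+6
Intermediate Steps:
M(S) = -3
B = -2906/3 (B = 3 - (-3 + 586)*5/3 = 3 - 583*5/3 = 3 - 1/3*2915 = 3 - 2915/3 = -2906/3 ≈ -968.67)
4410956 + B = 4410956 - 2906/3 = 13229962/3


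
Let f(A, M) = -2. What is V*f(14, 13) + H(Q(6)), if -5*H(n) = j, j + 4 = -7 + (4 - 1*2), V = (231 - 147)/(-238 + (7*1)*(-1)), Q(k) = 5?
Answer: 87/35 ≈ 2.4857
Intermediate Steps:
V = -12/35 (V = 84/(-238 + 7*(-1)) = 84/(-238 - 7) = 84/(-245) = 84*(-1/245) = -12/35 ≈ -0.34286)
j = -9 (j = -4 + (-7 + (4 - 1*2)) = -4 + (-7 + (4 - 2)) = -4 + (-7 + 2) = -4 - 5 = -9)
H(n) = 9/5 (H(n) = -⅕*(-9) = 9/5)
V*f(14, 13) + H(Q(6)) = -12/35*(-2) + 9/5 = 24/35 + 9/5 = 87/35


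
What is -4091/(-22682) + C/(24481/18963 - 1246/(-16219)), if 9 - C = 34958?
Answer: -4975629946296571/194734337666 ≈ -25551.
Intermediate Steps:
C = -34949 (C = 9 - 1*34958 = 9 - 34958 = -34949)
-4091/(-22682) + C/(24481/18963 - 1246/(-16219)) = -4091/(-22682) - 34949/(24481/18963 - 1246/(-16219)) = -4091*(-1/22682) - 34949/(24481*(1/18963) - 1246*(-1/16219)) = 4091/22682 - 34949/(24481/18963 + 178/2317) = 4091/22682 - 34949/8585413/6276753 = 4091/22682 - 34949*6276753/8585413 = 4091/22682 - 219366240597/8585413 = -4975629946296571/194734337666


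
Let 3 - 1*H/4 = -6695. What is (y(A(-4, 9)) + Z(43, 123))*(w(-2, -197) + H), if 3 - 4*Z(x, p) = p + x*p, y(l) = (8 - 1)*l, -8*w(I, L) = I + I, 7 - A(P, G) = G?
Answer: -292842025/8 ≈ -3.6605e+7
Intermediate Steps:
H = 26792 (H = 12 - 4*(-6695) = 12 + 26780 = 26792)
A(P, G) = 7 - G
w(I, L) = -I/4 (w(I, L) = -(I + I)/8 = -I/4)
y(l) = 7*l
Z(x, p) = 3/4 - p/4 - p*x/4 (Z(x, p) = 3/4 - (p + x*p)/4 = 3/4 - (p + p*x)/4 = 3/4 + (-p/4 - p*x/4) = 3/4 - p/4 - p*x/4)
(y(A(-4, 9)) + Z(43, 123))*(w(-2, -197) + H) = (7*(7 - 1*9) + (3/4 - 1/4*123 - 1/4*123*43))*(-1/4*(-2) + 26792) = (7*(7 - 9) + (3/4 - 123/4 - 5289/4))*(1/2 + 26792) = (7*(-2) - 5409/4)*(53585/2) = (-14 - 5409/4)*(53585/2) = -5465/4*53585/2 = -292842025/8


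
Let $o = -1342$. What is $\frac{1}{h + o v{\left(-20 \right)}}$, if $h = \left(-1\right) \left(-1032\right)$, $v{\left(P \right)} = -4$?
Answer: $\frac{1}{6400} \approx 0.00015625$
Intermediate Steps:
$h = 1032$
$\frac{1}{h + o v{\left(-20 \right)}} = \frac{1}{1032 - -5368} = \frac{1}{1032 + 5368} = \frac{1}{6400}$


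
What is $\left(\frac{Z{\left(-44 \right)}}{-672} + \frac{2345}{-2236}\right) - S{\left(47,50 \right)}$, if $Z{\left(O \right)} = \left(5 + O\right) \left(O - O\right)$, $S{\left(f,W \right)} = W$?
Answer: $- \frac{114145}{2236} \approx -51.049$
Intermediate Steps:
$Z{\left(O \right)} = 0$ ($Z{\left(O \right)} = \left(5 + O\right) 0 = 0$)
$\left(\frac{Z{\left(-44 \right)}}{-672} + \frac{2345}{-2236}\right) - S{\left(47,50 \right)} = \left(\frac{0}{-672} + \frac{2345}{-2236}\right) - 50 = \left(0 \left(- \frac{1}{672}\right) + 2345 \left(- \frac{1}{2236}\right)\right) - 50 = \left(0 - \frac{2345}{2236}\right) - 50 = - \frac{2345}{2236} - 50 = - \frac{114145}{2236}$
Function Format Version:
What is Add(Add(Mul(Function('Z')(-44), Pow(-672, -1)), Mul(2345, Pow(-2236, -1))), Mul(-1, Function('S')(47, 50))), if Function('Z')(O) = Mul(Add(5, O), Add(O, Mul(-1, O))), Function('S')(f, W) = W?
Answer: Rational(-114145, 2236) ≈ -51.049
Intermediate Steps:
Function('Z')(O) = 0 (Function('Z')(O) = Mul(Add(5, O), 0) = 0)
Add(Add(Mul(Function('Z')(-44), Pow(-672, -1)), Mul(2345, Pow(-2236, -1))), Mul(-1, Function('S')(47, 50))) = Add(Add(Mul(0, Pow(-672, -1)), Mul(2345, Pow(-2236, -1))), Mul(-1, 50)) = Add(Add(Mul(0, Rational(-1, 672)), Mul(2345, Rational(-1, 2236))), -50) = Add(Add(0, Rational(-2345, 2236)), -50) = Add(Rational(-2345, 2236), -50) = Rational(-114145, 2236)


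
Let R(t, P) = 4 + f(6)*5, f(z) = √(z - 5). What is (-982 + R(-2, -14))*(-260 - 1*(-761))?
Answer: -487473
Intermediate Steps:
f(z) = √(-5 + z)
R(t, P) = 9 (R(t, P) = 4 + √(-5 + 6)*5 = 4 + √1*5 = 4 + 1*5 = 4 + 5 = 9)
(-982 + R(-2, -14))*(-260 - 1*(-761)) = (-982 + 9)*(-260 - 1*(-761)) = -973*(-260 + 761) = -973*501 = -487473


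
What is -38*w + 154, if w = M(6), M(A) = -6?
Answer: 382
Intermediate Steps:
w = -6
-38*w + 154 = -38*(-6) + 154 = 228 + 154 = 382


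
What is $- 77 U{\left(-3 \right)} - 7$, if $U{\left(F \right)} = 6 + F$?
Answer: $-238$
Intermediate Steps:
$- 77 U{\left(-3 \right)} - 7 = - 77 \left(6 - 3\right) - 7 = \left(-77\right) 3 - 7 = -231 - 7 = -238$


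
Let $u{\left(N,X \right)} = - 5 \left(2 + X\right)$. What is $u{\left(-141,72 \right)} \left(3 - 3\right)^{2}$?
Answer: $0$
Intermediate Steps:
$u{\left(N,X \right)} = -10 - 5 X$
$u{\left(-141,72 \right)} \left(3 - 3\right)^{2} = \left(-10 - 360\right) \left(3 - 3\right)^{2} = \left(-10 - 360\right) 0^{2} = \left(-370\right) 0 = 0$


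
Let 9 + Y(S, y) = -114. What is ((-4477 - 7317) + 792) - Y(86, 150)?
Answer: -10879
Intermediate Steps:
Y(S, y) = -123 (Y(S, y) = -9 - 114 = -123)
((-4477 - 7317) + 792) - Y(86, 150) = ((-4477 - 7317) + 792) - 1*(-123) = (-11794 + 792) + 123 = -11002 + 123 = -10879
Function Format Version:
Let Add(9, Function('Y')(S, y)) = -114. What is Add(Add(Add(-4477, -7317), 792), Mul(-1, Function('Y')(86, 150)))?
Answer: -10879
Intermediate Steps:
Function('Y')(S, y) = -123 (Function('Y')(S, y) = Add(-9, -114) = -123)
Add(Add(Add(-4477, -7317), 792), Mul(-1, Function('Y')(86, 150))) = Add(Add(Add(-4477, -7317), 792), Mul(-1, -123)) = Add(Add(-11794, 792), 123) = Add(-11002, 123) = -10879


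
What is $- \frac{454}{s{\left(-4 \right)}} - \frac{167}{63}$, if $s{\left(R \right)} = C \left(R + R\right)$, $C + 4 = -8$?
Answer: $- \frac{7439}{1008} \approx -7.38$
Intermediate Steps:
$C = -12$ ($C = -4 - 8 = -12$)
$s{\left(R \right)} = - 24 R$ ($s{\left(R \right)} = - 12 \left(R + R\right) = - 12 \cdot 2 R = - 24 R$)
$- \frac{454}{s{\left(-4 \right)}} - \frac{167}{63} = - \frac{454}{\left(-24\right) \left(-4\right)} - \frac{167}{63} = - \frac{454}{96} - \frac{167}{63} = \left(-454\right) \frac{1}{96} - \frac{167}{63} = - \frac{227}{48} - \frac{167}{63} = - \frac{7439}{1008}$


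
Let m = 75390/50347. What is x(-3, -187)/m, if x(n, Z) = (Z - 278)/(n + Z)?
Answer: 1560757/954940 ≈ 1.6344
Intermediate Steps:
x(n, Z) = (-278 + Z)/(Z + n)
m = 75390/50347 (m = 75390*(1/50347) = 75390/50347 ≈ 1.4974)
x(-3, -187)/m = ((-278 - 187)/(-187 - 3))/(75390/50347) = (-465/(-190))*(50347/75390) = -1/190*(-465)*(50347/75390) = (93/38)*(50347/75390) = 1560757/954940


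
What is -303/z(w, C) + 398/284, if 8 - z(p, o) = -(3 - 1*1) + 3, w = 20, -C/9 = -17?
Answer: -41633/994 ≈ -41.884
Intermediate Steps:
C = 153 (C = -9*(-17) = 153)
z(p, o) = 7 (z(p, o) = 8 - (-(3 - 1*1) + 3) = 8 - (-(3 - 1) + 3) = 8 - (-1*2 + 3) = 8 - (-2 + 3) = 8 - 1*1 = 8 - 1 = 7)
-303/z(w, C) + 398/284 = -303/7 + 398/284 = -303*⅐ + 398*(1/284) = -303/7 + 199/142 = -41633/994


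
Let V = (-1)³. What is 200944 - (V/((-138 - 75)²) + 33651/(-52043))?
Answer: 6682510074010/33255477 ≈ 2.0094e+5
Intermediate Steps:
V = -1
200944 - (V/((-138 - 75)²) + 33651/(-52043)) = 200944 - (-1/((-138 - 75)²) + 33651/(-52043)) = 200944 - (-1/((-213)²) + 33651*(-1/52043)) = 200944 - (-1/45369 - 33651/52043) = 200944 - 1*(-21503722/33255477) = 200944 + 21503722/33255477 = 6682510074010/33255477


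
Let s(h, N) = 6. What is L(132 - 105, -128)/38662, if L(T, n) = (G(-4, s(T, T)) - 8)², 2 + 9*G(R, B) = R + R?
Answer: 3362/1565811 ≈ 0.0021471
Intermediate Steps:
G(R, B) = -2/9 + 2*R/9 (G(R, B) = -2/9 + (R + R)/9 = -2/9 + (2*R)/9 = -2/9 + 2*R/9)
L(T, n) = 6724/81 (L(T, n) = ((-2/9 + (2/9)*(-4)) - 8)² = ((-2/9 - 8/9) - 8)² = (-10/9 - 8)² = (-82/9)² = 6724/81)
L(132 - 105, -128)/38662 = (6724/81)/38662 = (6724/81)*(1/38662) = 3362/1565811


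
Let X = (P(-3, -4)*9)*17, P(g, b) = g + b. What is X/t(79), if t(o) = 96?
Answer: -357/32 ≈ -11.156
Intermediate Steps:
P(g, b) = b + g
X = -1071 (X = ((-4 - 3)*9)*17 = -7*9*17 = -63*17 = -1071)
X/t(79) = -1071/96 = -1071*1/96 = -357/32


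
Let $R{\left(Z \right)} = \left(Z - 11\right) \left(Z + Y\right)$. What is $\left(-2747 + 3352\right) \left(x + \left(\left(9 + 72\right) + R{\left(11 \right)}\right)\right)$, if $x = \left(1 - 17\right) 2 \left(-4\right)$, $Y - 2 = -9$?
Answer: $126445$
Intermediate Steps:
$Y = -7$ ($Y = 2 - 9 = -7$)
$x = 128$ ($x = \left(-16\right) \left(-8\right) = 128$)
$R{\left(Z \right)} = \left(-11 + Z\right) \left(-7 + Z\right)$ ($R{\left(Z \right)} = \left(Z - 11\right) \left(Z - 7\right) = \left(-11 + Z\right) \left(-7 + Z\right)$)
$\left(-2747 + 3352\right) \left(x + \left(\left(9 + 72\right) + R{\left(11 \right)}\right)\right) = \left(-2747 + 3352\right) \left(128 + \left(\left(9 + 72\right) + \left(77 + 11^{2} - 198\right)\right)\right) = 605 \left(128 + \left(81 + \left(77 + 121 - 198\right)\right)\right) = 605 \left(128 + \left(81 + 0\right)\right) = 605 \left(128 + 81\right) = 605 \cdot 209 = 126445$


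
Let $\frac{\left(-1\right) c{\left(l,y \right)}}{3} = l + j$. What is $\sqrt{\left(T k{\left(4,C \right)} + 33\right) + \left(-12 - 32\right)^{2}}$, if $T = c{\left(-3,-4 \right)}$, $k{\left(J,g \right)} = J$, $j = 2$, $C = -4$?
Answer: $\sqrt{1981} \approx 44.508$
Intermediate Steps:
$c{\left(l,y \right)} = -6 - 3 l$ ($c{\left(l,y \right)} = - 3 \left(l + 2\right) = - 3 \left(2 + l\right) = -6 - 3 l$)
$T = 3$ ($T = -6 - -9 = -6 + 9 = 3$)
$\sqrt{\left(T k{\left(4,C \right)} + 33\right) + \left(-12 - 32\right)^{2}} = \sqrt{\left(3 \cdot 4 + 33\right) + \left(-12 - 32\right)^{2}} = \sqrt{\left(12 + 33\right) + \left(-44\right)^{2}} = \sqrt{45 + 1936} = \sqrt{1981}$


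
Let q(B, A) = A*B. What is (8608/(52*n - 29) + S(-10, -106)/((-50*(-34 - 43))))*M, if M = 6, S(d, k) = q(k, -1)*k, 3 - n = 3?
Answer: -100399932/55825 ≈ -1798.5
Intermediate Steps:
n = 0 (n = 3 - 1*3 = 3 - 3 = 0)
S(d, k) = -k**2 (S(d, k) = (-k)*k = -k**2)
(8608/(52*n - 29) + S(-10, -106)/((-50*(-34 - 43))))*M = (8608/(52*0 - 29) + (-1*(-106)**2)/((-50*(-34 - 43))))*6 = (8608/(0 - 29) + (-1*11236)/((-50*(-77))))*6 = (8608/(-29) - 11236/3850)*6 = (8608*(-1/29) - 11236*1/3850)*6 = (-8608/29 - 5618/1925)*6 = -16733322/55825*6 = -100399932/55825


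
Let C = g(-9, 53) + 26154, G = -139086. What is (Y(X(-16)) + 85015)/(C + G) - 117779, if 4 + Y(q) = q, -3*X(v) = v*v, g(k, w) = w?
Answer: -39884582000/338637 ≈ -1.1778e+5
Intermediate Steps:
X(v) = -v²/3 (X(v) = -v*v/3 = -v²/3)
Y(q) = -4 + q
C = 26207 (C = 53 + 26154 = 26207)
(Y(X(-16)) + 85015)/(C + G) - 117779 = ((-4 - ⅓*(-16)²) + 85015)/(26207 - 139086) - 117779 = ((-4 - ⅓*256) + 85015)/(-112879) - 117779 = ((-4 - 256/3) + 85015)*(-1/112879) - 117779 = (-268/3 + 85015)*(-1/112879) - 117779 = (254777/3)*(-1/112879) - 117779 = -254777/338637 - 117779 = -39884582000/338637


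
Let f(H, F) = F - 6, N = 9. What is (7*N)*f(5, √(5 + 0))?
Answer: -378 + 63*√5 ≈ -237.13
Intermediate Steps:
f(H, F) = -6 + F
(7*N)*f(5, √(5 + 0)) = (7*9)*(-6 + √(5 + 0)) = 63*(-6 + √5) = -378 + 63*√5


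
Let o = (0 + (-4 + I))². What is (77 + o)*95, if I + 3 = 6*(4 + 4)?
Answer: 167010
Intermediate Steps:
I = 45 (I = -3 + 6*(4 + 4) = -3 + 6*8 = -3 + 48 = 45)
o = 1681 (o = (0 + (-4 + 45))² = (0 + 41)² = 41² = 1681)
(77 + o)*95 = (77 + 1681)*95 = 1758*95 = 167010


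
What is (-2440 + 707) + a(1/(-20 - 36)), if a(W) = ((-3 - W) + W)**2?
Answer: -1724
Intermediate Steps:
a(W) = 9 (a(W) = (-3)**2 = 9)
(-2440 + 707) + a(1/(-20 - 36)) = (-2440 + 707) + 9 = -1733 + 9 = -1724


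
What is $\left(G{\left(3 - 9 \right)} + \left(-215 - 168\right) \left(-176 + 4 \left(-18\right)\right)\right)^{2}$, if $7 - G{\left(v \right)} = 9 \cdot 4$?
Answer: $9016452025$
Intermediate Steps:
$G{\left(v \right)} = -29$ ($G{\left(v \right)} = 7 - 9 \cdot 4 = 7 - 36 = -29$)
$\left(G{\left(3 - 9 \right)} + \left(-215 - 168\right) \left(-176 + 4 \left(-18\right)\right)\right)^{2} = \left(-29 + \left(-215 - 168\right) \left(-176 + 4 \left(-18\right)\right)\right)^{2} = \left(-29 - 383 \left(-176 - 72\right)\right)^{2} = \left(-29 - -94984\right)^{2} = \left(-29 + 94984\right)^{2} = 94955^{2} = 9016452025$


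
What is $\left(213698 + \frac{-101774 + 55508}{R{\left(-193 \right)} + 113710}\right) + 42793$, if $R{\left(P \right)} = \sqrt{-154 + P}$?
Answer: $\frac{1105471416689539}{4309988149} + \frac{15422 i \sqrt{347}}{4309988149} \approx 2.5649 \cdot 10^{5} + 6.6655 \cdot 10^{-5} i$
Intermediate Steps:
$\left(213698 + \frac{-101774 + 55508}{R{\left(-193 \right)} + 113710}\right) + 42793 = \left(213698 + \frac{-101774 + 55508}{\sqrt{-154 - 193} + 113710}\right) + 42793 = \left(213698 - \frac{46266}{\sqrt{-347} + 113710}\right) + 42793 = \left(213698 - \frac{46266}{i \sqrt{347} + 113710}\right) + 42793 = \left(213698 - \frac{46266}{113710 + i \sqrt{347}}\right) + 42793 = 256491 - \frac{46266}{113710 + i \sqrt{347}}$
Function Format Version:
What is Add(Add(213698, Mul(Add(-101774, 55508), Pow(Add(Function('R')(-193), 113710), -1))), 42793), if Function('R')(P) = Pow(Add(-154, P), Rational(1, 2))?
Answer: Add(Rational(1105471416689539, 4309988149), Mul(Rational(15422, 4309988149), I, Pow(347, Rational(1, 2)))) ≈ Add(2.5649e+5, Mul(6.6655e-5, I))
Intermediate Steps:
Add(Add(213698, Mul(Add(-101774, 55508), Pow(Add(Function('R')(-193), 113710), -1))), 42793) = Add(Add(213698, Mul(Add(-101774, 55508), Pow(Add(Pow(Add(-154, -193), Rational(1, 2)), 113710), -1))), 42793) = Add(Add(213698, Mul(-46266, Pow(Add(Pow(-347, Rational(1, 2)), 113710), -1))), 42793) = Add(Add(213698, Mul(-46266, Pow(Add(Mul(I, Pow(347, Rational(1, 2))), 113710), -1))), 42793) = Add(Add(213698, Mul(-46266, Pow(Add(113710, Mul(I, Pow(347, Rational(1, 2)))), -1))), 42793) = Add(256491, Mul(-46266, Pow(Add(113710, Mul(I, Pow(347, Rational(1, 2)))), -1)))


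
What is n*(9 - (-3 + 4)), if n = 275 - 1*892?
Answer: -4936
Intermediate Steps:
n = -617 (n = 275 - 892 = -617)
n*(9 - (-3 + 4)) = -617*(9 - (-3 + 4)) = -617*(9 - 1*1) = -617*(9 - 1) = -617*8 = -4936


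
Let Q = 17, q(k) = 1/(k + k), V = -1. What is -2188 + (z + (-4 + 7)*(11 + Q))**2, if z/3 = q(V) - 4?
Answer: 11129/4 ≈ 2782.3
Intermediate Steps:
q(k) = 1/(2*k)
z = -27/2 (z = 3*((1/2)/(-1) - 4) = 3*((1/2)*(-1) - 4) = 3*(-1/2 - 4) = 3*(-9/2) = -27/2 ≈ -13.500)
-2188 + (z + (-4 + 7)*(11 + Q))**2 = -2188 + (-27/2 + (-4 + 7)*(11 + 17))**2 = -2188 + (-27/2 + 3*28)**2 = -2188 + (-27/2 + 84)**2 = -2188 + (141/2)**2 = -2188 + 19881/4 = 11129/4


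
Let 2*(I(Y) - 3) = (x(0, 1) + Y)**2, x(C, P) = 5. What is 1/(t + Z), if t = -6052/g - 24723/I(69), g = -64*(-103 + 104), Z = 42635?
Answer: 43856/1873552125 ≈ 2.3408e-5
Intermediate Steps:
I(Y) = 3 + (5 + Y)**2/2
g = -64 (g = -64*1 = -64)
t = 3751565/43856 (t = -6052/(-64) - 24723/(3 + (5 + 69)**2/2) = -6052*(-1/64) - 24723/(3 + (1/2)*74**2) = 1513/16 - 24723/(3 + (1/2)*5476) = 1513/16 - 24723/(3 + 2738) = 1513/16 - 24723/2741 = 3751565/43856 ≈ 85.543)
1/(t + Z) = 1/(3751565/43856 + 42635) = 1/(1873552125/43856) = 43856/1873552125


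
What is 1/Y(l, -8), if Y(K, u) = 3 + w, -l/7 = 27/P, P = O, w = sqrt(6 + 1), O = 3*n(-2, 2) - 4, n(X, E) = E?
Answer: 3/2 - sqrt(7)/2 ≈ 0.17712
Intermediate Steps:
O = 2 (O = 3*2 - 4 = 6 - 4 = 2)
w = sqrt(7) ≈ 2.6458
P = 2
l = -189/2 ≈ -94.500
Y(K, u) = 3 + sqrt(7)
1/Y(l, -8) = 1/(3 + sqrt(7))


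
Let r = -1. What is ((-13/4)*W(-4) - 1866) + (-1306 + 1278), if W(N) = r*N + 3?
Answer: -7667/4 ≈ -1916.8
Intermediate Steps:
W(N) = 3 - N (W(N) = -N + 3 = 3 - N)
((-13/4)*W(-4) - 1866) + (-1306 + 1278) = ((-13/4)*(3 - 1*(-4)) - 1866) + (-1306 + 1278) = (((¼)*(-13))*(3 + 4) - 1866) - 28 = (-13/4*7 - 1866) - 28 = (-91/4 - 1866) - 28 = -7555/4 - 28 = -7667/4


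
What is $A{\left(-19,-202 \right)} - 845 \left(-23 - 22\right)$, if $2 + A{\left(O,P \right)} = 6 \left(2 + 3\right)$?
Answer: $38053$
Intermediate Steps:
$A{\left(O,P \right)} = 28$ ($A{\left(O,P \right)} = -2 + 6 \left(2 + 3\right) = -2 + 6 \cdot 5 = -2 + 30 = 28$)
$A{\left(-19,-202 \right)} - 845 \left(-23 - 22\right) = 28 - 845 \left(-23 - 22\right) = 28 - 845 \left(-45\right) = 28 - -38025 = 28 + 38025 = 38053$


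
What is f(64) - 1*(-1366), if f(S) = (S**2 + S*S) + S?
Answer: 9622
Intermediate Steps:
f(S) = S + 2*S**2 (f(S) = (S**2 + S**2) + S = 2*S**2 + S = S + 2*S**2)
f(64) - 1*(-1366) = 64*(1 + 2*64) - 1*(-1366) = 64*(1 + 128) + 1366 = 64*129 + 1366 = 8256 + 1366 = 9622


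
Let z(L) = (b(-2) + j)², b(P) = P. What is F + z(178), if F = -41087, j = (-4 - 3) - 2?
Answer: -40966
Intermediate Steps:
j = -9 (j = -7 - 2 = -9)
z(L) = 121 (z(L) = (-2 - 9)² = (-11)² = 121)
F + z(178) = -41087 + 121 = -40966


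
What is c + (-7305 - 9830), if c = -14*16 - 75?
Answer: -17434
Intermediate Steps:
c = -299 (c = -224 - 75 = -299)
c + (-7305 - 9830) = -299 + (-7305 - 9830) = -299 - 17135 = -17434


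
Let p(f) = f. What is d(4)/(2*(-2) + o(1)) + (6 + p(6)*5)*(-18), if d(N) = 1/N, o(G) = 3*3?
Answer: -12959/20 ≈ -647.95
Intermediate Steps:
o(G) = 9
d(4)/(2*(-2) + o(1)) + (6 + p(6)*5)*(-18) = 1/(4*(2*(-2) + 9)) + (6 + 6*5)*(-18) = 1/(4*(-4 + 9)) + (6 + 30)*(-18) = (1/4)/5 + 36*(-18) = (1/4)*(1/5) - 648 = 1/20 - 648 = -12959/20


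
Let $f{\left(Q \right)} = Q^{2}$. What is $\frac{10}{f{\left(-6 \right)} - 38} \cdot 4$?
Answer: $-20$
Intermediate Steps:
$\frac{10}{f{\left(-6 \right)} - 38} \cdot 4 = \frac{10}{\left(-6\right)^{2} - 38} \cdot 4 = \frac{10}{36 - 38} \cdot 4 = \frac{10}{-2} \cdot 4 = 10 \left(- \frac{1}{2}\right) 4 = \left(-5\right) 4 = -20$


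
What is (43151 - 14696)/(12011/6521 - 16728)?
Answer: -26507865/15581611 ≈ -1.7012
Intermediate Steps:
(43151 - 14696)/(12011/6521 - 16728) = 28455/(12011*(1/6521) - 16728) = 28455/(12011/6521 - 16728) = 28455/(-109071277/6521) = 28455*(-6521/109071277) = -26507865/15581611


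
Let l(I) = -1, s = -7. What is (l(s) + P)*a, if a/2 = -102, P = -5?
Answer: 1224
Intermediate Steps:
a = -204 (a = 2*(-102) = -204)
(l(s) + P)*a = (-1 - 5)*(-204) = -6*(-204) = 1224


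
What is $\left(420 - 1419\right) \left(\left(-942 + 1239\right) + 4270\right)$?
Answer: $-4562433$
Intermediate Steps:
$\left(420 - 1419\right) \left(\left(-942 + 1239\right) + 4270\right) = - 999 \left(297 + 4270\right) = \left(-999\right) 4567 = -4562433$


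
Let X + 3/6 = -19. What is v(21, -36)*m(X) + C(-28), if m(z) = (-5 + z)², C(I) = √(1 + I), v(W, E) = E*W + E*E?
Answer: 324135 + 3*I*√3 ≈ 3.2414e+5 + 5.1962*I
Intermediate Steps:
X = -39/2 (X = -½ - 19 = -39/2 ≈ -19.500)
v(W, E) = E² + E*W (v(W, E) = E*W + E² = E² + E*W)
v(21, -36)*m(X) + C(-28) = (-36*(-36 + 21))*(-5 - 39/2)² + √(1 - 28) = (-36*(-15))*(-49/2)² + √(-27) = 540*(2401/4) + 3*I*√3 = 324135 + 3*I*√3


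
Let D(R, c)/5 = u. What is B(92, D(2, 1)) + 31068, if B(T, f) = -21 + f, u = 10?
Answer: 31097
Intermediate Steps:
D(R, c) = 50 (D(R, c) = 5*10 = 50)
B(92, D(2, 1)) + 31068 = (-21 + 50) + 31068 = 29 + 31068 = 31097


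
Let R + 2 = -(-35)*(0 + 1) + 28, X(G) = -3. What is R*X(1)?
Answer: -183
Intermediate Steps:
R = 61 (R = -2 + (-(-35)*(0 + 1) + 28) = -2 + (-(-35) + 28) = -2 + (-7*(-5) + 28) = -2 + (35 + 28) = -2 + 63 = 61)
R*X(1) = 61*(-3) = -183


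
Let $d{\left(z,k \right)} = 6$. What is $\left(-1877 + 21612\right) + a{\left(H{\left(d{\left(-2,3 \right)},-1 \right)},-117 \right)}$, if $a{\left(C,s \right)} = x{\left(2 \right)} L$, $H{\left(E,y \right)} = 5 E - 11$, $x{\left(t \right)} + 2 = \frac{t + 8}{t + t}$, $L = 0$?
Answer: $19735$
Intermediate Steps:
$x{\left(t \right)} = -2 + \frac{8 + t}{2 t}$ ($x{\left(t \right)} = -2 + \frac{t + 8}{t + t} = -2 + \frac{8 + t}{2 t}$)
$H{\left(E,y \right)} = -11 + 5 E$
$a{\left(C,s \right)} = 0$ ($a{\left(C,s \right)} = \left(- \frac{3}{2} + \frac{4}{2}\right) 0 = \left(- \frac{3}{2} + 4 \cdot \frac{1}{2}\right) 0 = \left(- \frac{3}{2} + 2\right) 0 = \frac{1}{2} \cdot 0 = 0$)
$\left(-1877 + 21612\right) + a{\left(H{\left(d{\left(-2,3 \right)},-1 \right)},-117 \right)} = \left(-1877 + 21612\right) + 0 = 19735 + 0 = 19735$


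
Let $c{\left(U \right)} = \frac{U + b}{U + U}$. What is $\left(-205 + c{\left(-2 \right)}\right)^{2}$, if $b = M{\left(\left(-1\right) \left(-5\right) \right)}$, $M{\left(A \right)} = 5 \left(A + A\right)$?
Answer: $47089$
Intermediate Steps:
$M{\left(A \right)} = 10 A$ ($M{\left(A \right)} = 5 \cdot 2 A = 10 A$)
$b = 50$ ($b = 10 \left(\left(-1\right) \left(-5\right)\right) = 10 \cdot 5 = 50$)
$c{\left(U \right)} = \frac{50 + U}{2 U}$ ($c{\left(U \right)} = \frac{U + 50}{U + U} = \frac{50 + U}{2 U}$)
$\left(-205 + c{\left(-2 \right)}\right)^{2} = \left(-205 + \frac{50 - 2}{2 \left(-2\right)}\right)^{2} = \left(-205 + \frac{1}{2} \left(- \frac{1}{2}\right) 48\right)^{2} = \left(-205 - 12\right)^{2} = \left(-217\right)^{2} = 47089$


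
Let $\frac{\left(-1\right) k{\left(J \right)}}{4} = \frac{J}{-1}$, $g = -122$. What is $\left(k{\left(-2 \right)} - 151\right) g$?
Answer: $19398$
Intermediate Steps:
$k{\left(J \right)} = 4 J$ ($k{\left(J \right)} = - 4 \frac{J}{-1} = - 4 J \left(-1\right) = - 4 \left(- J\right) = 4 J$)
$\left(k{\left(-2 \right)} - 151\right) g = \left(4 \left(-2\right) - 151\right) \left(-122\right) = \left(-8 - 151\right) \left(-122\right) = \left(-159\right) \left(-122\right) = 19398$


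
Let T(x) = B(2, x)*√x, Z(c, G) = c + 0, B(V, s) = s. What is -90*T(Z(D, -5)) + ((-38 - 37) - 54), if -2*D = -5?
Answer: -129 - 225*√10/2 ≈ -484.76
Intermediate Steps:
D = 5/2 (D = -½*(-5) = 5/2 ≈ 2.5000)
Z(c, G) = c
T(x) = x^(3/2) (T(x) = x*√x = x^(3/2))
-90*T(Z(D, -5)) + ((-38 - 37) - 54) = -225*√10/2 + ((-38 - 37) - 54) = -225*√10/2 + (-75 - 54) = -225*√10/2 - 129 = -129 - 225*√10/2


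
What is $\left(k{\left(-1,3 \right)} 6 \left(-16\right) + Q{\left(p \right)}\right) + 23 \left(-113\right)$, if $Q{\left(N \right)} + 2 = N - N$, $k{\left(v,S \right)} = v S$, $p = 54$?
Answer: $-2313$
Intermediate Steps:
$k{\left(v,S \right)} = S v$
$Q{\left(N \right)} = -2$ ($Q{\left(N \right)} = -2 + \left(N - N\right) = -2 + 0 = -2$)
$\left(k{\left(-1,3 \right)} 6 \left(-16\right) + Q{\left(p \right)}\right) + 23 \left(-113\right) = \left(3 \left(-1\right) 6 \left(-16\right) - 2\right) + 23 \left(-113\right) = \left(\left(-3\right) 6 \left(-16\right) - 2\right) - 2599 = \left(\left(-18\right) \left(-16\right) - 2\right) - 2599 = \left(288 - 2\right) - 2599 = 286 - 2599 = -2313$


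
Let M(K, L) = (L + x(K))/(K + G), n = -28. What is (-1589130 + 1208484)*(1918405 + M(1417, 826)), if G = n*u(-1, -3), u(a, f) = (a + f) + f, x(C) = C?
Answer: -1177866988662168/1613 ≈ -7.3023e+11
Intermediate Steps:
u(a, f) = a + 2*f
G = 196 (G = -28*(-1 + 2*(-3)) = -28*(-1 - 6) = -28*(-7) = 196)
M(K, L) = (K + L)/(196 + K) (M(K, L) = (L + K)/(K + 196) = (K + L)/(196 + K))
(-1589130 + 1208484)*(1918405 + M(1417, 826)) = (-1589130 + 1208484)*(1918405 + (1417 + 826)/(196 + 1417)) = -380646*(1918405 + 2243/1613) = -380646*3094389508/1613 = -1177866988662168/1613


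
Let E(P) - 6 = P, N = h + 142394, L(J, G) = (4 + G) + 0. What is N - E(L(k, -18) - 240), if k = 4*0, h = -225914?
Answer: -83272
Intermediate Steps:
k = 0
L(J, G) = 4 + G
N = -83520 (N = -225914 + 142394 = -83520)
E(P) = 6 + P
N - E(L(k, -18) - 240) = -83520 - (6 + ((4 - 18) - 240)) = -83520 - (6 + (-14 - 240)) = -83520 - (6 - 254) = -83520 - 1*(-248) = -83520 + 248 = -83272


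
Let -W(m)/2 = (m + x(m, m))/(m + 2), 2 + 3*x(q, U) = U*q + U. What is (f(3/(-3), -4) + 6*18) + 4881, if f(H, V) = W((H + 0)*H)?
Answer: 14965/3 ≈ 4988.3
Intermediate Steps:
x(q, U) = -⅔ + U/3 + U*q/3 (x(q, U) = -⅔ + (U*q + U)/3 = -⅔ + (U + U*q)/3 = -⅔ + (U/3 + U*q/3) = -⅔ + U/3 + U*q/3)
W(m) = -2*(-⅔ + m²/3 + 4*m/3)/(2 + m) (W(m) = -2*(m + (-⅔ + m/3 + m*m/3))/(m + 2) = -2*(m + (-⅔ + m/3 + m²/3))/(2 + m) = -2*(-⅔ + m²/3 + 4*m/3)/(2 + m))
f(H, V) = 2*(2 - H⁴ - 4*H²)/(3*(2 + H²)) (f(H, V) = 2*(2 - ((H + 0)*H)² - 4*(H + 0)*H)/(3*(2 + (H + 0)*H)) = 2*(2 - (H*H)² - 4*H*H)/(3*(2 + H*H)) = 2*(2 - (H²)² - 4*H²)/(3*(2 + H²)) = 2*(2 - H⁴ - 4*H²)/(3*(2 + H²)))
(f(3/(-3), -4) + 6*18) + 4881 = (2*(2 - (3/(-3))⁴ - 4*1²)/(3*(2 + (3/(-3))²)) + 6*18) + 4881 = (2*(2 - (3*(-⅓))⁴ - 4*1²)/(3*(2 + (3*(-⅓))²)) + 108) + 4881 = (2*(2 - 1*(-1)⁴ - 4*(-1)²)/(3*(2 + (-1)²)) + 108) + 4881 = (2*(2 - 1*1 - 4*1)/(3*(2 + 1)) + 108) + 4881 = ((⅔)*(2 - 1 - 4)/3 + 108) + 4881 = ((⅔)*(⅓)*(-3) + 108) + 4881 = (-⅔ + 108) + 4881 = 322/3 + 4881 = 14965/3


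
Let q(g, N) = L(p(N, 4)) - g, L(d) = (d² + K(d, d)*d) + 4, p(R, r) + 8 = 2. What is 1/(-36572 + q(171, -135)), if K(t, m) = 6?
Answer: -1/36739 ≈ -2.7219e-5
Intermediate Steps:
p(R, r) = -6 (p(R, r) = -8 + 2 = -6)
L(d) = 4 + d² + 6*d (L(d) = (d² + 6*d) + 4 = 4 + d² + 6*d)
q(g, N) = 4 - g (q(g, N) = (4 + (-6)² + 6*(-6)) - g = (4 + 36 - 36) - g = 4 - g)
1/(-36572 + q(171, -135)) = 1/(-36572 + (4 - 1*171)) = 1/(-36572 + (4 - 171)) = 1/(-36572 - 167) = 1/(-36739) = -1/36739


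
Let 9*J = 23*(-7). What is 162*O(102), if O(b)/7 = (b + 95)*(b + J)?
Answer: 18790254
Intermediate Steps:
J = -161/9 (J = (23*(-7))/9 = (1/9)*(-161) = -161/9 ≈ -17.889)
O(b) = 7*(95 + b)*(-161/9 + b) (O(b) = 7*((b + 95)*(b - 161/9)) = 7*((95 + b)*(-161/9 + b)) = 7*(95 + b)*(-161/9 + b))
162*O(102) = 162*(-107065/9 + 7*102**2 + (4858/9)*102) = 162*(-107065/9 + 7*10404 + 165172/3) = 162*(-107065/9 + 72828 + 165172/3) = 162*(1043903/9) = 18790254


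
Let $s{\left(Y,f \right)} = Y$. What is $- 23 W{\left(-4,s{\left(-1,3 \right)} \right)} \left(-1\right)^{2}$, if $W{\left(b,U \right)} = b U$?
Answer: $-92$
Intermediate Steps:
$W{\left(b,U \right)} = U b$
$- 23 W{\left(-4,s{\left(-1,3 \right)} \right)} \left(-1\right)^{2} = - 23 \left(\left(-1\right) \left(-4\right)\right) \left(-1\right)^{2} = \left(-23\right) 4 \cdot 1 = \left(-92\right) 1 = -92$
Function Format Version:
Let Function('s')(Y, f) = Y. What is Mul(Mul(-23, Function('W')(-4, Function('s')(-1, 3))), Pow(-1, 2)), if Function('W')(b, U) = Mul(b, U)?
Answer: -92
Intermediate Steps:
Function('W')(b, U) = Mul(U, b)
Mul(Mul(-23, Function('W')(-4, Function('s')(-1, 3))), Pow(-1, 2)) = Mul(Mul(-23, Mul(-1, -4)), Pow(-1, 2)) = Mul(Mul(-23, 4), 1) = Mul(-92, 1) = -92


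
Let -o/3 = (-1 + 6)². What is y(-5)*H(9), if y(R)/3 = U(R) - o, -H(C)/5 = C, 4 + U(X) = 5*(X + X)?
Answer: -2835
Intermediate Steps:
U(X) = -4 + 10*X (U(X) = -4 + 5*(X + X) = -4 + 5*(2*X) = -4 + 10*X)
H(C) = -5*C
o = -75 (o = -3*(-1 + 6)² = -3*5² = -3*25 = -75)
y(R) = 213 + 30*R (y(R) = 3*((-4 + 10*R) - 1*(-75)) = 3*((-4 + 10*R) + 75) = 3*(71 + 10*R) = 213 + 30*R)
y(-5)*H(9) = (213 + 30*(-5))*(-5*9) = (213 - 150)*(-45) = 63*(-45) = -2835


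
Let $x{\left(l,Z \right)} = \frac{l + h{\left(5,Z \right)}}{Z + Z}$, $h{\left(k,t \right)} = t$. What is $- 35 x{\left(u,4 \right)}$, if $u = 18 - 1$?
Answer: $- \frac{735}{8} \approx -91.875$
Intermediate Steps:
$u = 17$
$x{\left(l,Z \right)} = \frac{Z + l}{2 Z}$ ($x{\left(l,Z \right)} = \frac{l + Z}{Z + Z} = \frac{Z + l}{2 Z}$)
$- 35 x{\left(u,4 \right)} = - 35 \frac{4 + 17}{2 \cdot 4} = - 35 \cdot \frac{1}{2} \cdot \frac{1}{4} \cdot 21 = \left(-35\right) \frac{21}{8} = - \frac{735}{8}$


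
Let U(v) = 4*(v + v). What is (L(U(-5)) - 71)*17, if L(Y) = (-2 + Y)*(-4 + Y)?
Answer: 30209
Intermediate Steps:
U(v) = 8*v (U(v) = 4*(2*v) = 8*v)
L(Y) = (-4 + Y)*(-2 + Y)
(L(U(-5)) - 71)*17 = ((8 + (8*(-5))**2 - 48*(-5)) - 71)*17 = ((8 + (-40)**2 - 6*(-40)) - 71)*17 = ((8 + 1600 + 240) - 71)*17 = (1848 - 71)*17 = 1777*17 = 30209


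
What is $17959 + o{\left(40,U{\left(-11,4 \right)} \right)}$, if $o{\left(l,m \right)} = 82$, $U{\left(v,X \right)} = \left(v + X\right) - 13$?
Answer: $18041$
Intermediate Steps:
$U{\left(v,X \right)} = -13 + X + v$ ($U{\left(v,X \right)} = \left(X + v\right) - 13 = -13 + X + v$)
$17959 + o{\left(40,U{\left(-11,4 \right)} \right)} = 17959 + 82 = 18041$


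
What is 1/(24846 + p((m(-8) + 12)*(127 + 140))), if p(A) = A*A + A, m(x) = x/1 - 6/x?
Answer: 16/26153157 ≈ 6.1178e-7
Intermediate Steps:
m(x) = x - 6/x (m(x) = x*1 - 6/x = x - 6/x)
p(A) = A + A**2 (p(A) = A**2 + A = A + A**2)
1/(24846 + p((m(-8) + 12)*(127 + 140))) = 1/(24846 + (((-8 - 6/(-8)) + 12)*(127 + 140))*(1 + ((-8 - 6/(-8)) + 12)*(127 + 140))) = 1/(24846 + (((-8 - 6*(-1/8)) + 12)*267)*(1 + ((-8 - 6*(-1/8)) + 12)*267)) = 1/(24846 + (((-8 + 3/4) + 12)*267)*(1 + ((-8 + 3/4) + 12)*267)) = 1/(24846 + ((-29/4 + 12)*267)*(1 + (-29/4 + 12)*267)) = 1/(24846 + ((19/4)*267)*(1 + (19/4)*267)) = 1/(24846 + 5073*(1 + 5073/4)/4) = 1/(24846 + (5073/4)*(5077/4)) = 1/(24846 + 25755621/16) = 1/(26153157/16) = 16/26153157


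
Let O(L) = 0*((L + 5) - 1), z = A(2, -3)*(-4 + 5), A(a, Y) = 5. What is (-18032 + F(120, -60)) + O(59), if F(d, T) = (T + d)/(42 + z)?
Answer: -847444/47 ≈ -18031.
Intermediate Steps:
z = 5 (z = 5*(-4 + 5) = 5*1 = 5)
O(L) = 0 (O(L) = 0*((5 + L) - 1) = 0*(4 + L) = 0)
F(d, T) = T/47 + d/47 (F(d, T) = (T + d)/(42 + 5) = (T + d)/47 = (T + d)*(1/47) = T/47 + d/47)
(-18032 + F(120, -60)) + O(59) = (-18032 + ((1/47)*(-60) + (1/47)*120)) + 0 = (-18032 + (-60/47 + 120/47)) + 0 = (-18032 + 60/47) + 0 = -847444/47 + 0 = -847444/47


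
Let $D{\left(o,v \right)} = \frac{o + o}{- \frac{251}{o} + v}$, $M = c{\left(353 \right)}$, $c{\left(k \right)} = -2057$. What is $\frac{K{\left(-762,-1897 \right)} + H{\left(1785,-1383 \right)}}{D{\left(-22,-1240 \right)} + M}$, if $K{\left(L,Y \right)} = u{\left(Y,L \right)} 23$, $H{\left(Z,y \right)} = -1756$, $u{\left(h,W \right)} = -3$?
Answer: $\frac{9865585}{11119537} \approx 0.88723$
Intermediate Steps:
$M = -2057$
$D{\left(o,v \right)} = \frac{2 o}{v - \frac{251}{o}}$
$K{\left(L,Y \right)} = -69$ ($K{\left(L,Y \right)} = \left(-3\right) 23 = -69$)
$\frac{K{\left(-762,-1897 \right)} + H{\left(1785,-1383 \right)}}{D{\left(-22,-1240 \right)} + M} = \frac{-69 - 1756}{\frac{2 \left(-22\right)^{2}}{-251 - -27280} - 2057} = - \frac{1825}{2 \cdot 484 \frac{1}{-251 + 27280} - 2057} = - \frac{1825}{2 \cdot 484 \cdot \frac{1}{27029} - 2057} = - \frac{1825}{\frac{968}{27029} - 2057} = - \frac{1825}{- \frac{55597685}{27029}} = \left(-1825\right) \left(- \frac{27029}{55597685}\right) = \frac{9865585}{11119537}$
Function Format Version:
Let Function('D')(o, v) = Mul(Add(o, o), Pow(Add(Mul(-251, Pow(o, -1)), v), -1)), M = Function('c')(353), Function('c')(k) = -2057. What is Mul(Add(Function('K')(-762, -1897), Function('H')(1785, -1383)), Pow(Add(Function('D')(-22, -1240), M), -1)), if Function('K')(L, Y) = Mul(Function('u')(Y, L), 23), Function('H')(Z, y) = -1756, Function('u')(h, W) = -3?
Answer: Rational(9865585, 11119537) ≈ 0.88723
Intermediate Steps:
M = -2057
Function('D')(o, v) = Mul(2, o, Pow(Add(v, Mul(-251, Pow(o, -1))), -1)) (Function('D')(o, v) = Mul(Mul(2, o), Pow(Add(v, Mul(-251, Pow(o, -1))), -1)) = Mul(2, o, Pow(Add(v, Mul(-251, Pow(o, -1))), -1)))
Function('K')(L, Y) = -69 (Function('K')(L, Y) = Mul(-3, 23) = -69)
Mul(Add(Function('K')(-762, -1897), Function('H')(1785, -1383)), Pow(Add(Function('D')(-22, -1240), M), -1)) = Mul(Add(-69, -1756), Pow(Add(Mul(2, Pow(-22, 2), Pow(Add(-251, Mul(-22, -1240)), -1)), -2057), -1)) = Mul(-1825, Pow(Add(Mul(2, 484, Pow(Add(-251, 27280), -1)), -2057), -1)) = Mul(-1825, Pow(Add(Mul(2, 484, Pow(27029, -1)), -2057), -1)) = Mul(-1825, Pow(Add(Mul(2, 484, Rational(1, 27029)), -2057), -1)) = Mul(-1825, Pow(Add(Rational(968, 27029), -2057), -1)) = Mul(-1825, Pow(Rational(-55597685, 27029), -1)) = Mul(-1825, Rational(-27029, 55597685)) = Rational(9865585, 11119537)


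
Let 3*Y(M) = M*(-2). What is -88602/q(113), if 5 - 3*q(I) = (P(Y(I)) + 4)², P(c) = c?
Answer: 2392254/45751 ≈ 52.289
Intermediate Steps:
Y(M) = -2*M/3 (Y(M) = (M*(-2))/3 = (-2*M)/3 = -2*M/3)
q(I) = 5/3 - (4 - 2*I/3)²/3 (q(I) = 5/3 - (-2*I/3 + 4)²/3 = 5/3 - (4 - 2*I/3)²/3)
-88602/q(113) = -88602/(5/3 - 4*(-6 + 113)²/27) = -88602/(5/3 - 4/27*107²) = -88602/(5/3 - 4/27*11449) = -88602/(5/3 - 45796/27) = -88602/(-45751/27) = -88602*(-27/45751) = 2392254/45751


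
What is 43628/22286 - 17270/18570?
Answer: 21264637/20692551 ≈ 1.0276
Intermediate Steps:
43628/22286 - 17270/18570 = 43628*(1/22286) - 17270*1/18570 = 21814/11143 - 1727/1857 = 21264637/20692551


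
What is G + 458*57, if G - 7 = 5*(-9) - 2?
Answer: 26066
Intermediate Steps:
G = -40 (G = 7 + (5*(-9) - 2) = 7 + (-45 - 2) = 7 - 47 = -40)
G + 458*57 = -40 + 458*57 = -40 + 26106 = 26066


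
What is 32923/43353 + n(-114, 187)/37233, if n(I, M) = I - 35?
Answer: 135484718/179351361 ≈ 0.75541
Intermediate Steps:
n(I, M) = -35 + I
32923/43353 + n(-114, 187)/37233 = 32923/43353 + (-35 - 114)/37233 = 32923*(1/43353) - 149*1/37233 = 32923/43353 - 149/37233 = 135484718/179351361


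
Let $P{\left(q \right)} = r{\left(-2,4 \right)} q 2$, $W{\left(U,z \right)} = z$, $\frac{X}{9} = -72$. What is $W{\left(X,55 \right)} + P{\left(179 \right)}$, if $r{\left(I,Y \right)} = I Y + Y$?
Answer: $-1377$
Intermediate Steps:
$X = -648$ ($X = 9 \left(-72\right) = -648$)
$r{\left(I,Y \right)} = Y + I Y$
$P{\left(q \right)} = - 8 q$ ($P{\left(q \right)} = 4 \left(1 - 2\right) q 2 = 4 \left(-1\right) q 2 = - 4 q 2 = - 8 q$)
$W{\left(X,55 \right)} + P{\left(179 \right)} = 55 - 1432 = -1377$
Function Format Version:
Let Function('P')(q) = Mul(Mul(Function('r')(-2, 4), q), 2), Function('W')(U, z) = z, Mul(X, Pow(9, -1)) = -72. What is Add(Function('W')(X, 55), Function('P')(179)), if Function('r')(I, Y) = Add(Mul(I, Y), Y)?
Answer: -1377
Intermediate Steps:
X = -648 (X = Mul(9, -72) = -648)
Function('r')(I, Y) = Add(Y, Mul(I, Y))
Function('P')(q) = Mul(-8, q) (Function('P')(q) = Mul(Mul(Mul(4, Add(1, -2)), q), 2) = Mul(Mul(Mul(4, -1), q), 2) = Mul(Mul(-4, q), 2) = Mul(-8, q))
Add(Function('W')(X, 55), Function('P')(179)) = Add(55, Mul(-8, 179)) = Add(55, -1432) = -1377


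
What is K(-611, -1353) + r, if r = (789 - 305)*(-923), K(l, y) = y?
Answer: -448085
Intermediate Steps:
r = -446732 (r = 484*(-923) = -446732)
K(-611, -1353) + r = -1353 - 446732 = -448085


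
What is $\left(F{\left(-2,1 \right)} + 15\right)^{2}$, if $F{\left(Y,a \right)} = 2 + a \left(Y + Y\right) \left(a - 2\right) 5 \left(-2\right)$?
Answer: $529$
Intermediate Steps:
$F{\left(Y,a \right)} = 2 - 20 Y a \left(-2 + a\right)$ ($F{\left(Y,a \right)} = 2 + a 2 Y \left(-2 + a\right) 5 \left(-2\right) = 2 + 2 Y a \left(-2 + a\right) 5 \left(-2\right) = 2 + 10 Y a \left(-2 + a\right) \left(-2\right) = 2 - 20 Y a \left(-2 + a\right)$)
$\left(F{\left(-2,1 \right)} + 15\right)^{2} = \left(\left(2 - - 40 \cdot 1^{2} + 40 \left(-2\right) 1\right) + 15\right)^{2} = \left(\left(2 - \left(-40\right) 1 - 80\right) + 15\right)^{2} = \left(\left(2 + 40 - 80\right) + 15\right)^{2} = \left(-38 + 15\right)^{2} = \left(-23\right)^{2} = 529$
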